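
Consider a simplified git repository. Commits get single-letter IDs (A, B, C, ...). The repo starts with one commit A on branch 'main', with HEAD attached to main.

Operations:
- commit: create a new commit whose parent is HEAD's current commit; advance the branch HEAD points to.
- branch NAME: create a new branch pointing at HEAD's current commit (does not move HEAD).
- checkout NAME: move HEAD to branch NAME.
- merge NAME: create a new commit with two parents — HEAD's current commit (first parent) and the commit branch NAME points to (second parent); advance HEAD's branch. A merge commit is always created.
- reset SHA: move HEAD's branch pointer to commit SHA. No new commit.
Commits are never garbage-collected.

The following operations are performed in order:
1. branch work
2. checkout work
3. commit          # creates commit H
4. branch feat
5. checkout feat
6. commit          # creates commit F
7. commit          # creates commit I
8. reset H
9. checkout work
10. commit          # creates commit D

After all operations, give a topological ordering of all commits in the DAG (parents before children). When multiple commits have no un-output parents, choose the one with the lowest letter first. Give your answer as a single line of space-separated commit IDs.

After op 1 (branch): HEAD=main@A [main=A work=A]
After op 2 (checkout): HEAD=work@A [main=A work=A]
After op 3 (commit): HEAD=work@H [main=A work=H]
After op 4 (branch): HEAD=work@H [feat=H main=A work=H]
After op 5 (checkout): HEAD=feat@H [feat=H main=A work=H]
After op 6 (commit): HEAD=feat@F [feat=F main=A work=H]
After op 7 (commit): HEAD=feat@I [feat=I main=A work=H]
After op 8 (reset): HEAD=feat@H [feat=H main=A work=H]
After op 9 (checkout): HEAD=work@H [feat=H main=A work=H]
After op 10 (commit): HEAD=work@D [feat=H main=A work=D]
commit A: parents=[]
commit D: parents=['H']
commit F: parents=['H']
commit H: parents=['A']
commit I: parents=['F']

Answer: A H D F I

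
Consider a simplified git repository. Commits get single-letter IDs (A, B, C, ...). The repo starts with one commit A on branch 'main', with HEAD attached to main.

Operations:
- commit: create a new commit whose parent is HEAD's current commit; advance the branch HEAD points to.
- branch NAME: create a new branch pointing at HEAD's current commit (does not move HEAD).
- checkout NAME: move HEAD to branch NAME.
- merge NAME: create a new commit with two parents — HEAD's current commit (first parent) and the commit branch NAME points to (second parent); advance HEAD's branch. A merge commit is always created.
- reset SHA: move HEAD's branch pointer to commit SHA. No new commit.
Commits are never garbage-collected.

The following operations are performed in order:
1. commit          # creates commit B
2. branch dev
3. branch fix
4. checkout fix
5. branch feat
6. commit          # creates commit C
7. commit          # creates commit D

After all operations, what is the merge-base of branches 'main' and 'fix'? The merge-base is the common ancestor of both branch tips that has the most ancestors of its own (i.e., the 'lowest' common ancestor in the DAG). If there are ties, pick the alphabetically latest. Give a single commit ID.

Answer: B

Derivation:
After op 1 (commit): HEAD=main@B [main=B]
After op 2 (branch): HEAD=main@B [dev=B main=B]
After op 3 (branch): HEAD=main@B [dev=B fix=B main=B]
After op 4 (checkout): HEAD=fix@B [dev=B fix=B main=B]
After op 5 (branch): HEAD=fix@B [dev=B feat=B fix=B main=B]
After op 6 (commit): HEAD=fix@C [dev=B feat=B fix=C main=B]
After op 7 (commit): HEAD=fix@D [dev=B feat=B fix=D main=B]
ancestors(main=B): ['A', 'B']
ancestors(fix=D): ['A', 'B', 'C', 'D']
common: ['A', 'B']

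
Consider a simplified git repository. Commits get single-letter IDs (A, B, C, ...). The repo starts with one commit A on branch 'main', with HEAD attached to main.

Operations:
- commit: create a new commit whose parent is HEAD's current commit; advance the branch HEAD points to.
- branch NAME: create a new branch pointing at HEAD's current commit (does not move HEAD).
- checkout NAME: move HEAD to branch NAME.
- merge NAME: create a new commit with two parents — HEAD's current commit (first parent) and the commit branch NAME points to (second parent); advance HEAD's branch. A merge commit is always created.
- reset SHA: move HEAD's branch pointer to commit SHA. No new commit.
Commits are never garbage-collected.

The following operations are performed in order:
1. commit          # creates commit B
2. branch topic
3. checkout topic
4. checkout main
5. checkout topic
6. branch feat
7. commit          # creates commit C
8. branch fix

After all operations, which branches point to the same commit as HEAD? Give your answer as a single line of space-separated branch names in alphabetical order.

After op 1 (commit): HEAD=main@B [main=B]
After op 2 (branch): HEAD=main@B [main=B topic=B]
After op 3 (checkout): HEAD=topic@B [main=B topic=B]
After op 4 (checkout): HEAD=main@B [main=B topic=B]
After op 5 (checkout): HEAD=topic@B [main=B topic=B]
After op 6 (branch): HEAD=topic@B [feat=B main=B topic=B]
After op 7 (commit): HEAD=topic@C [feat=B main=B topic=C]
After op 8 (branch): HEAD=topic@C [feat=B fix=C main=B topic=C]

Answer: fix topic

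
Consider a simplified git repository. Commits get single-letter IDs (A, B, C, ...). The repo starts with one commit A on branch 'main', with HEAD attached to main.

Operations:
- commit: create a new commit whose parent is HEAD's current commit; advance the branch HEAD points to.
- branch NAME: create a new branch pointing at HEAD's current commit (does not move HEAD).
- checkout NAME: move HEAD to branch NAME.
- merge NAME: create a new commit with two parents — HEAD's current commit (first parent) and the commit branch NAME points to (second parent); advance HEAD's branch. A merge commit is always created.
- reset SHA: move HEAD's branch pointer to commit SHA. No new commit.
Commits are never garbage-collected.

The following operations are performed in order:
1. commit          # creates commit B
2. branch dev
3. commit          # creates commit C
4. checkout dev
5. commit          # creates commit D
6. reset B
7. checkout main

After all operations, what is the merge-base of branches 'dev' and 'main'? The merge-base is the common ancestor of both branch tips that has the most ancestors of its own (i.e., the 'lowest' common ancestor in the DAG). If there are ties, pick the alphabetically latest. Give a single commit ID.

Answer: B

Derivation:
After op 1 (commit): HEAD=main@B [main=B]
After op 2 (branch): HEAD=main@B [dev=B main=B]
After op 3 (commit): HEAD=main@C [dev=B main=C]
After op 4 (checkout): HEAD=dev@B [dev=B main=C]
After op 5 (commit): HEAD=dev@D [dev=D main=C]
After op 6 (reset): HEAD=dev@B [dev=B main=C]
After op 7 (checkout): HEAD=main@C [dev=B main=C]
ancestors(dev=B): ['A', 'B']
ancestors(main=C): ['A', 'B', 'C']
common: ['A', 'B']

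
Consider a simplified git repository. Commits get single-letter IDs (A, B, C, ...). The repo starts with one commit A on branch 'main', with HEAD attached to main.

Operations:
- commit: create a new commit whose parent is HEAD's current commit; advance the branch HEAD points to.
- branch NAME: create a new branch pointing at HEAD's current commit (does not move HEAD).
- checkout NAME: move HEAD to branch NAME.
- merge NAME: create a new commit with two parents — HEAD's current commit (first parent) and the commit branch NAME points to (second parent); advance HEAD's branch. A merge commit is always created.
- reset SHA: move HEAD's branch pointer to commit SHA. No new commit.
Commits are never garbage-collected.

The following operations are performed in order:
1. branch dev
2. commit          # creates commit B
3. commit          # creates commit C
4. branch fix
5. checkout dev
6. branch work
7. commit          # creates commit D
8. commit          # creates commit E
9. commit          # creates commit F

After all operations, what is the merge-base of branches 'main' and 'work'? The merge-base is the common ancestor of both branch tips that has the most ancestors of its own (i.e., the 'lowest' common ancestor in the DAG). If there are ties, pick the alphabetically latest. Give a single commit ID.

Answer: A

Derivation:
After op 1 (branch): HEAD=main@A [dev=A main=A]
After op 2 (commit): HEAD=main@B [dev=A main=B]
After op 3 (commit): HEAD=main@C [dev=A main=C]
After op 4 (branch): HEAD=main@C [dev=A fix=C main=C]
After op 5 (checkout): HEAD=dev@A [dev=A fix=C main=C]
After op 6 (branch): HEAD=dev@A [dev=A fix=C main=C work=A]
After op 7 (commit): HEAD=dev@D [dev=D fix=C main=C work=A]
After op 8 (commit): HEAD=dev@E [dev=E fix=C main=C work=A]
After op 9 (commit): HEAD=dev@F [dev=F fix=C main=C work=A]
ancestors(main=C): ['A', 'B', 'C']
ancestors(work=A): ['A']
common: ['A']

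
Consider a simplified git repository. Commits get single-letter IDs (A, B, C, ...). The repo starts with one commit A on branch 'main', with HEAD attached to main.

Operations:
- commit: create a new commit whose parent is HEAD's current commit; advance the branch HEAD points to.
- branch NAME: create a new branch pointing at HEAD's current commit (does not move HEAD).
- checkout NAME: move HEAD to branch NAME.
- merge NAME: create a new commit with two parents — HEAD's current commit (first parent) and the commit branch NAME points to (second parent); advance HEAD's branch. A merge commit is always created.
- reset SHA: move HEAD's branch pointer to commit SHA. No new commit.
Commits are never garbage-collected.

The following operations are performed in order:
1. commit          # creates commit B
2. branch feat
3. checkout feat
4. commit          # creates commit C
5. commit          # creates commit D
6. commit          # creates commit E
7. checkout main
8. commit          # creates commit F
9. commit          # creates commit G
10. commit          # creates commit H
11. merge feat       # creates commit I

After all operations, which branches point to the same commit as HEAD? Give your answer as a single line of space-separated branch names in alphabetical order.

Answer: main

Derivation:
After op 1 (commit): HEAD=main@B [main=B]
After op 2 (branch): HEAD=main@B [feat=B main=B]
After op 3 (checkout): HEAD=feat@B [feat=B main=B]
After op 4 (commit): HEAD=feat@C [feat=C main=B]
After op 5 (commit): HEAD=feat@D [feat=D main=B]
After op 6 (commit): HEAD=feat@E [feat=E main=B]
After op 7 (checkout): HEAD=main@B [feat=E main=B]
After op 8 (commit): HEAD=main@F [feat=E main=F]
After op 9 (commit): HEAD=main@G [feat=E main=G]
After op 10 (commit): HEAD=main@H [feat=E main=H]
After op 11 (merge): HEAD=main@I [feat=E main=I]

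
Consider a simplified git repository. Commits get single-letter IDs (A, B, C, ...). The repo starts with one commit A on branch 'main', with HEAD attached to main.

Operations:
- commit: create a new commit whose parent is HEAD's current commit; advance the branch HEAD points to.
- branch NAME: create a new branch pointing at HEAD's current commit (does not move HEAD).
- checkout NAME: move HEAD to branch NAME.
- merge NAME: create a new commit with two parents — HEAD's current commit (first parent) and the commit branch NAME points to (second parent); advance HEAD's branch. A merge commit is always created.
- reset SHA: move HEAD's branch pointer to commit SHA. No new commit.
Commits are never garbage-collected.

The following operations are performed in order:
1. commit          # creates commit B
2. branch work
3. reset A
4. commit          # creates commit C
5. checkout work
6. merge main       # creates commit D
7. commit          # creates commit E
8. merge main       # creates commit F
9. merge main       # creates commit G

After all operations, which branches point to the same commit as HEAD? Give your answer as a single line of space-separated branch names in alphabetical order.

After op 1 (commit): HEAD=main@B [main=B]
After op 2 (branch): HEAD=main@B [main=B work=B]
After op 3 (reset): HEAD=main@A [main=A work=B]
After op 4 (commit): HEAD=main@C [main=C work=B]
After op 5 (checkout): HEAD=work@B [main=C work=B]
After op 6 (merge): HEAD=work@D [main=C work=D]
After op 7 (commit): HEAD=work@E [main=C work=E]
After op 8 (merge): HEAD=work@F [main=C work=F]
After op 9 (merge): HEAD=work@G [main=C work=G]

Answer: work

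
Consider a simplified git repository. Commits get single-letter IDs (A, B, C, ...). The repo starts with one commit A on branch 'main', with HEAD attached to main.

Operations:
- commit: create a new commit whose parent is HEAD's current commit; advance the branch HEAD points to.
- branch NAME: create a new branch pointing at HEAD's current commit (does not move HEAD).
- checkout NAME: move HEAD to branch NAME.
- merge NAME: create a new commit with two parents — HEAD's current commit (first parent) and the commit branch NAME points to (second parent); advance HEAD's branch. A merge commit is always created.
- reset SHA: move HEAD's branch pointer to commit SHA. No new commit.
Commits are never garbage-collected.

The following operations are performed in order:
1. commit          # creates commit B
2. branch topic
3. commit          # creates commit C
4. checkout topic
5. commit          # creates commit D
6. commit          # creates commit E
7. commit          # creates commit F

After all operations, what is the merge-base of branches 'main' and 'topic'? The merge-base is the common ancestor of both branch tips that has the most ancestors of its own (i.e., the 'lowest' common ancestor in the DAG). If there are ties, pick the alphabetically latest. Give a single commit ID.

Answer: B

Derivation:
After op 1 (commit): HEAD=main@B [main=B]
After op 2 (branch): HEAD=main@B [main=B topic=B]
After op 3 (commit): HEAD=main@C [main=C topic=B]
After op 4 (checkout): HEAD=topic@B [main=C topic=B]
After op 5 (commit): HEAD=topic@D [main=C topic=D]
After op 6 (commit): HEAD=topic@E [main=C topic=E]
After op 7 (commit): HEAD=topic@F [main=C topic=F]
ancestors(main=C): ['A', 'B', 'C']
ancestors(topic=F): ['A', 'B', 'D', 'E', 'F']
common: ['A', 'B']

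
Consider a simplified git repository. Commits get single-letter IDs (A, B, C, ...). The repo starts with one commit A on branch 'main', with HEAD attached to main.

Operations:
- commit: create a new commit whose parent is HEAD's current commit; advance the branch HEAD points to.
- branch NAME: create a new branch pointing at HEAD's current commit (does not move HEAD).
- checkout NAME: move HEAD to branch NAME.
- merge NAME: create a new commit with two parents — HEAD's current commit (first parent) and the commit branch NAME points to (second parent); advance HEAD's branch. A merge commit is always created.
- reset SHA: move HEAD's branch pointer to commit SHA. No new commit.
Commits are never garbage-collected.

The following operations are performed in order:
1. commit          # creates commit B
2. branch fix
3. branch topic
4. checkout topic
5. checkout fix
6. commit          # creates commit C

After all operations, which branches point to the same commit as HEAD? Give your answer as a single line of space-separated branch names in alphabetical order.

Answer: fix

Derivation:
After op 1 (commit): HEAD=main@B [main=B]
After op 2 (branch): HEAD=main@B [fix=B main=B]
After op 3 (branch): HEAD=main@B [fix=B main=B topic=B]
After op 4 (checkout): HEAD=topic@B [fix=B main=B topic=B]
After op 5 (checkout): HEAD=fix@B [fix=B main=B topic=B]
After op 6 (commit): HEAD=fix@C [fix=C main=B topic=B]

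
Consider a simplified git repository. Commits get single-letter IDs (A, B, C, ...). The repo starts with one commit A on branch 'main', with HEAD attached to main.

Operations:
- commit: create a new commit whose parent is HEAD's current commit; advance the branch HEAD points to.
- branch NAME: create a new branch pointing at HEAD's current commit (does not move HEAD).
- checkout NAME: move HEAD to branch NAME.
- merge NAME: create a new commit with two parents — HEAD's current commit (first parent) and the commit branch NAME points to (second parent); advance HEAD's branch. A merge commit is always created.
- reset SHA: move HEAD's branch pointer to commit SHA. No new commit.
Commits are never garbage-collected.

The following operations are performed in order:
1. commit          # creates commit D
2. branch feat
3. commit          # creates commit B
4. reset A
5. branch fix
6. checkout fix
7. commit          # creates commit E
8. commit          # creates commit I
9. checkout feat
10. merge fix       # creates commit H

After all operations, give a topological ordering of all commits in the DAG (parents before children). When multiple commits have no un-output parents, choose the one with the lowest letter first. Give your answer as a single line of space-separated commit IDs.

After op 1 (commit): HEAD=main@D [main=D]
After op 2 (branch): HEAD=main@D [feat=D main=D]
After op 3 (commit): HEAD=main@B [feat=D main=B]
After op 4 (reset): HEAD=main@A [feat=D main=A]
After op 5 (branch): HEAD=main@A [feat=D fix=A main=A]
After op 6 (checkout): HEAD=fix@A [feat=D fix=A main=A]
After op 7 (commit): HEAD=fix@E [feat=D fix=E main=A]
After op 8 (commit): HEAD=fix@I [feat=D fix=I main=A]
After op 9 (checkout): HEAD=feat@D [feat=D fix=I main=A]
After op 10 (merge): HEAD=feat@H [feat=H fix=I main=A]
commit A: parents=[]
commit B: parents=['D']
commit D: parents=['A']
commit E: parents=['A']
commit H: parents=['D', 'I']
commit I: parents=['E']

Answer: A D B E I H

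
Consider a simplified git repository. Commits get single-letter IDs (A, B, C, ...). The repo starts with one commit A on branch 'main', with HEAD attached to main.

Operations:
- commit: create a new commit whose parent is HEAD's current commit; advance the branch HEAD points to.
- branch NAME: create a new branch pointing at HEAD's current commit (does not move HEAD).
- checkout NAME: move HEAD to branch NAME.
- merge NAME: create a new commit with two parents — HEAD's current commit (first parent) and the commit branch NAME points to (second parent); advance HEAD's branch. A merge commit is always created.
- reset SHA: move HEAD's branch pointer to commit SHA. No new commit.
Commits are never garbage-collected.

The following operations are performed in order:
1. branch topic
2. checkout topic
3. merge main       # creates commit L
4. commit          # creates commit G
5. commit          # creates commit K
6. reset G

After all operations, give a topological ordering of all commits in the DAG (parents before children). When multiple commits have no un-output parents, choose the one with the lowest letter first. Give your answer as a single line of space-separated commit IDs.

After op 1 (branch): HEAD=main@A [main=A topic=A]
After op 2 (checkout): HEAD=topic@A [main=A topic=A]
After op 3 (merge): HEAD=topic@L [main=A topic=L]
After op 4 (commit): HEAD=topic@G [main=A topic=G]
After op 5 (commit): HEAD=topic@K [main=A topic=K]
After op 6 (reset): HEAD=topic@G [main=A topic=G]
commit A: parents=[]
commit G: parents=['L']
commit K: parents=['G']
commit L: parents=['A', 'A']

Answer: A L G K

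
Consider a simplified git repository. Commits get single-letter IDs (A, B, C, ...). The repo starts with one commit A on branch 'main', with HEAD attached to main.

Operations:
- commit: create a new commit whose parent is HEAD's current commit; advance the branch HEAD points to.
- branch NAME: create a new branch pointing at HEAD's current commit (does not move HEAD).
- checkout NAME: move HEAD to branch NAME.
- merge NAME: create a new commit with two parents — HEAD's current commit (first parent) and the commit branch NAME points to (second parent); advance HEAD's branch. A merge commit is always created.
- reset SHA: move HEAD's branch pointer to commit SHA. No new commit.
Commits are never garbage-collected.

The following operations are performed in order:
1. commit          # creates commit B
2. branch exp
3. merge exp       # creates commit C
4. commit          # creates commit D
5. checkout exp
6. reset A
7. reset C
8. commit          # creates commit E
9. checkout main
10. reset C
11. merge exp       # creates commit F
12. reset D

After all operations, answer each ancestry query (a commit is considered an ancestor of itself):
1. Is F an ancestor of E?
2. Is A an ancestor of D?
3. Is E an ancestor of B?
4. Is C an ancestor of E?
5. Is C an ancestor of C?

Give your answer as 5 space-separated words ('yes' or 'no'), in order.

After op 1 (commit): HEAD=main@B [main=B]
After op 2 (branch): HEAD=main@B [exp=B main=B]
After op 3 (merge): HEAD=main@C [exp=B main=C]
After op 4 (commit): HEAD=main@D [exp=B main=D]
After op 5 (checkout): HEAD=exp@B [exp=B main=D]
After op 6 (reset): HEAD=exp@A [exp=A main=D]
After op 7 (reset): HEAD=exp@C [exp=C main=D]
After op 8 (commit): HEAD=exp@E [exp=E main=D]
After op 9 (checkout): HEAD=main@D [exp=E main=D]
After op 10 (reset): HEAD=main@C [exp=E main=C]
After op 11 (merge): HEAD=main@F [exp=E main=F]
After op 12 (reset): HEAD=main@D [exp=E main=D]
ancestors(E) = {A,B,C,E}; F in? no
ancestors(D) = {A,B,C,D}; A in? yes
ancestors(B) = {A,B}; E in? no
ancestors(E) = {A,B,C,E}; C in? yes
ancestors(C) = {A,B,C}; C in? yes

Answer: no yes no yes yes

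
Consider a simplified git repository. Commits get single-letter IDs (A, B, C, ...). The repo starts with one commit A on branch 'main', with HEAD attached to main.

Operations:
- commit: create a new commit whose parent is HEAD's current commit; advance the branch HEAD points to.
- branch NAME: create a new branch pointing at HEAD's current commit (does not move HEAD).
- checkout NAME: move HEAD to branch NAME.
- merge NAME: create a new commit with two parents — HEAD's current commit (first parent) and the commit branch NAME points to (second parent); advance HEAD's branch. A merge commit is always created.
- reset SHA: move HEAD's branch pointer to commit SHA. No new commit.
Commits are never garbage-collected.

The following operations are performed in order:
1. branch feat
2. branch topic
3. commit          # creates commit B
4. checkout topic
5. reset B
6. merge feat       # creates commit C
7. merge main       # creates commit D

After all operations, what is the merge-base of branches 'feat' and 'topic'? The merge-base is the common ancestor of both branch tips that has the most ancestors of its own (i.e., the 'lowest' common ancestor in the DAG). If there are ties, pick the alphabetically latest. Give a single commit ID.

After op 1 (branch): HEAD=main@A [feat=A main=A]
After op 2 (branch): HEAD=main@A [feat=A main=A topic=A]
After op 3 (commit): HEAD=main@B [feat=A main=B topic=A]
After op 4 (checkout): HEAD=topic@A [feat=A main=B topic=A]
After op 5 (reset): HEAD=topic@B [feat=A main=B topic=B]
After op 6 (merge): HEAD=topic@C [feat=A main=B topic=C]
After op 7 (merge): HEAD=topic@D [feat=A main=B topic=D]
ancestors(feat=A): ['A']
ancestors(topic=D): ['A', 'B', 'C', 'D']
common: ['A']

Answer: A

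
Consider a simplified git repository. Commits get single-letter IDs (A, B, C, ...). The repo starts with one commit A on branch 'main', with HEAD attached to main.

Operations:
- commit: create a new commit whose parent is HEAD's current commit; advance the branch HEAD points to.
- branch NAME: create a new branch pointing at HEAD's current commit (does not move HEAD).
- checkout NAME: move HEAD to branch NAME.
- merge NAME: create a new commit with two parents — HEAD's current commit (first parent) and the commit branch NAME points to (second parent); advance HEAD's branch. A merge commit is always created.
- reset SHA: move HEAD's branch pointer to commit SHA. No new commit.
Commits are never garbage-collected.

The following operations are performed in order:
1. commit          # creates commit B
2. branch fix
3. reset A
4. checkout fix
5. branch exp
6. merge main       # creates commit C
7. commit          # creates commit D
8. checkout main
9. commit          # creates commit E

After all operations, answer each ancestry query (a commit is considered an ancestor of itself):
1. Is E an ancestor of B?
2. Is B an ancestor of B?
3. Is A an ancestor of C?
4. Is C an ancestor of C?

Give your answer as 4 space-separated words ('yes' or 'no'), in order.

After op 1 (commit): HEAD=main@B [main=B]
After op 2 (branch): HEAD=main@B [fix=B main=B]
After op 3 (reset): HEAD=main@A [fix=B main=A]
After op 4 (checkout): HEAD=fix@B [fix=B main=A]
After op 5 (branch): HEAD=fix@B [exp=B fix=B main=A]
After op 6 (merge): HEAD=fix@C [exp=B fix=C main=A]
After op 7 (commit): HEAD=fix@D [exp=B fix=D main=A]
After op 8 (checkout): HEAD=main@A [exp=B fix=D main=A]
After op 9 (commit): HEAD=main@E [exp=B fix=D main=E]
ancestors(B) = {A,B}; E in? no
ancestors(B) = {A,B}; B in? yes
ancestors(C) = {A,B,C}; A in? yes
ancestors(C) = {A,B,C}; C in? yes

Answer: no yes yes yes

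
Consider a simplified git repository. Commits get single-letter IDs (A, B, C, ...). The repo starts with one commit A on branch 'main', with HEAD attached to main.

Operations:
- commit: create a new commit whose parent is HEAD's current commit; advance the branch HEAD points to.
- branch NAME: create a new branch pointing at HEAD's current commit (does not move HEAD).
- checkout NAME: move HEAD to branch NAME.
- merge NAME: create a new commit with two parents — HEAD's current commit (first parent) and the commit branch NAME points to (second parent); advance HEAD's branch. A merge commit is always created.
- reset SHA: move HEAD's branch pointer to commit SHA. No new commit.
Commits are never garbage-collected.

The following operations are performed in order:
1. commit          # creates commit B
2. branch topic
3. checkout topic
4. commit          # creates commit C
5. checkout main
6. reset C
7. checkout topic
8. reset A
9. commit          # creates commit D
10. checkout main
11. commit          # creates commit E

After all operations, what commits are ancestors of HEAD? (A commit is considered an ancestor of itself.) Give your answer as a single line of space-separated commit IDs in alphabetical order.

Answer: A B C E

Derivation:
After op 1 (commit): HEAD=main@B [main=B]
After op 2 (branch): HEAD=main@B [main=B topic=B]
After op 3 (checkout): HEAD=topic@B [main=B topic=B]
After op 4 (commit): HEAD=topic@C [main=B topic=C]
After op 5 (checkout): HEAD=main@B [main=B topic=C]
After op 6 (reset): HEAD=main@C [main=C topic=C]
After op 7 (checkout): HEAD=topic@C [main=C topic=C]
After op 8 (reset): HEAD=topic@A [main=C topic=A]
After op 9 (commit): HEAD=topic@D [main=C topic=D]
After op 10 (checkout): HEAD=main@C [main=C topic=D]
After op 11 (commit): HEAD=main@E [main=E topic=D]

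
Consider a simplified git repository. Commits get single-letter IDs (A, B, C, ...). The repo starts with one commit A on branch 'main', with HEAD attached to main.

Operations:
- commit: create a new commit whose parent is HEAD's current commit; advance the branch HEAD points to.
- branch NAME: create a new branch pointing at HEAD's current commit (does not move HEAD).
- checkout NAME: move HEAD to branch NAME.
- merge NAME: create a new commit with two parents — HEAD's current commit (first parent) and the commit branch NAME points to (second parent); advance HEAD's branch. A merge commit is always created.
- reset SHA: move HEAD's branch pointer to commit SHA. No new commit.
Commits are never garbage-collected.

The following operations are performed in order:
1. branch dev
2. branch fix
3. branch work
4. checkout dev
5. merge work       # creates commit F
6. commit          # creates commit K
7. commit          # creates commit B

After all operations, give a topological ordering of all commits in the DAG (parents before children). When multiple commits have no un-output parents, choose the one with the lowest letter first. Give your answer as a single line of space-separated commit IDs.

Answer: A F K B

Derivation:
After op 1 (branch): HEAD=main@A [dev=A main=A]
After op 2 (branch): HEAD=main@A [dev=A fix=A main=A]
After op 3 (branch): HEAD=main@A [dev=A fix=A main=A work=A]
After op 4 (checkout): HEAD=dev@A [dev=A fix=A main=A work=A]
After op 5 (merge): HEAD=dev@F [dev=F fix=A main=A work=A]
After op 6 (commit): HEAD=dev@K [dev=K fix=A main=A work=A]
After op 7 (commit): HEAD=dev@B [dev=B fix=A main=A work=A]
commit A: parents=[]
commit B: parents=['K']
commit F: parents=['A', 'A']
commit K: parents=['F']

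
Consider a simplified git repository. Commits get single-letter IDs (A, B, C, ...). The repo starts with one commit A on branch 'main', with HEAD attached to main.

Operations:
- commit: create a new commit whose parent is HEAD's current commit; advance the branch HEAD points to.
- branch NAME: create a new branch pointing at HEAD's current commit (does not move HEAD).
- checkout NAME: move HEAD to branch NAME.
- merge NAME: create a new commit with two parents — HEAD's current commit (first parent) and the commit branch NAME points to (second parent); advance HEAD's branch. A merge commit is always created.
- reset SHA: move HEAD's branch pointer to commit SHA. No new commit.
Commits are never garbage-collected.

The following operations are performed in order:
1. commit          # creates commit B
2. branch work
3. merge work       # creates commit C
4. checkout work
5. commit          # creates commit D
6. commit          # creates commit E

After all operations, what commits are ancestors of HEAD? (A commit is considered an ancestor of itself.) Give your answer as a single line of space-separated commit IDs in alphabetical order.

Answer: A B D E

Derivation:
After op 1 (commit): HEAD=main@B [main=B]
After op 2 (branch): HEAD=main@B [main=B work=B]
After op 3 (merge): HEAD=main@C [main=C work=B]
After op 4 (checkout): HEAD=work@B [main=C work=B]
After op 5 (commit): HEAD=work@D [main=C work=D]
After op 6 (commit): HEAD=work@E [main=C work=E]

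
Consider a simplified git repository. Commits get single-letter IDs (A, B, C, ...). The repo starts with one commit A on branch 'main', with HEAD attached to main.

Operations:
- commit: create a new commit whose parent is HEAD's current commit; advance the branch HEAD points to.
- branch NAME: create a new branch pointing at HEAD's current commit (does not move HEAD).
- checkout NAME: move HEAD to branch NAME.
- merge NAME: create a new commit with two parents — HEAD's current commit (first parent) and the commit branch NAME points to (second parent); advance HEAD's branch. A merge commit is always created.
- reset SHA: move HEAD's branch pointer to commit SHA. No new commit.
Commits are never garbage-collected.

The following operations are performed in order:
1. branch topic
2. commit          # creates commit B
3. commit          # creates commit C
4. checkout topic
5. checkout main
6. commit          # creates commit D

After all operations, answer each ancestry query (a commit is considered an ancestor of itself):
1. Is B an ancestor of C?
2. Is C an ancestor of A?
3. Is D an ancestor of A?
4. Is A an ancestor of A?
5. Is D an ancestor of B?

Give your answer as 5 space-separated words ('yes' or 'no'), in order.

Answer: yes no no yes no

Derivation:
After op 1 (branch): HEAD=main@A [main=A topic=A]
After op 2 (commit): HEAD=main@B [main=B topic=A]
After op 3 (commit): HEAD=main@C [main=C topic=A]
After op 4 (checkout): HEAD=topic@A [main=C topic=A]
After op 5 (checkout): HEAD=main@C [main=C topic=A]
After op 6 (commit): HEAD=main@D [main=D topic=A]
ancestors(C) = {A,B,C}; B in? yes
ancestors(A) = {A}; C in? no
ancestors(A) = {A}; D in? no
ancestors(A) = {A}; A in? yes
ancestors(B) = {A,B}; D in? no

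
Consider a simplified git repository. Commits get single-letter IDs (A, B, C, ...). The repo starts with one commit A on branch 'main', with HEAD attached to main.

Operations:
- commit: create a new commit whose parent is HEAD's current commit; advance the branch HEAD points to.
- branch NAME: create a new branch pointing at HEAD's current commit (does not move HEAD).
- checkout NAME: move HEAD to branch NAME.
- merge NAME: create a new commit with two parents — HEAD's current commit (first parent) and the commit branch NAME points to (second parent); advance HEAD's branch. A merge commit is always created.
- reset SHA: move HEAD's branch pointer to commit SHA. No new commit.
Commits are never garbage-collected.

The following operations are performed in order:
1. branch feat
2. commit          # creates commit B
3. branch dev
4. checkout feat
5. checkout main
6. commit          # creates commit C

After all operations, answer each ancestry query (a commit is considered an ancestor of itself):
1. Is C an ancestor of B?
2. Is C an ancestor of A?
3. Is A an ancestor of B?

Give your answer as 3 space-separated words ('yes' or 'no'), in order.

Answer: no no yes

Derivation:
After op 1 (branch): HEAD=main@A [feat=A main=A]
After op 2 (commit): HEAD=main@B [feat=A main=B]
After op 3 (branch): HEAD=main@B [dev=B feat=A main=B]
After op 4 (checkout): HEAD=feat@A [dev=B feat=A main=B]
After op 5 (checkout): HEAD=main@B [dev=B feat=A main=B]
After op 6 (commit): HEAD=main@C [dev=B feat=A main=C]
ancestors(B) = {A,B}; C in? no
ancestors(A) = {A}; C in? no
ancestors(B) = {A,B}; A in? yes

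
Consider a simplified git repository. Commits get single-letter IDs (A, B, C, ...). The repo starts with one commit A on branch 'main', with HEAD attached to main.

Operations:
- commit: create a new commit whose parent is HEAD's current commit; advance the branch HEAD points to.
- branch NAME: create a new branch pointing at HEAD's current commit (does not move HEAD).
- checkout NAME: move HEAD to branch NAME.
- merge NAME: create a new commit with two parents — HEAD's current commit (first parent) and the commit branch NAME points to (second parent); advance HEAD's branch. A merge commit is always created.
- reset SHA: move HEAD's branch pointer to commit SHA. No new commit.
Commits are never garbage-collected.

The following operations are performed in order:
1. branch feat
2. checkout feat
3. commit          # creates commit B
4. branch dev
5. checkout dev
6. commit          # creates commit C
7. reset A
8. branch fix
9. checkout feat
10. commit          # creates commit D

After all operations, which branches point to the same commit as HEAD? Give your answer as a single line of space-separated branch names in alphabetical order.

Answer: feat

Derivation:
After op 1 (branch): HEAD=main@A [feat=A main=A]
After op 2 (checkout): HEAD=feat@A [feat=A main=A]
After op 3 (commit): HEAD=feat@B [feat=B main=A]
After op 4 (branch): HEAD=feat@B [dev=B feat=B main=A]
After op 5 (checkout): HEAD=dev@B [dev=B feat=B main=A]
After op 6 (commit): HEAD=dev@C [dev=C feat=B main=A]
After op 7 (reset): HEAD=dev@A [dev=A feat=B main=A]
After op 8 (branch): HEAD=dev@A [dev=A feat=B fix=A main=A]
After op 9 (checkout): HEAD=feat@B [dev=A feat=B fix=A main=A]
After op 10 (commit): HEAD=feat@D [dev=A feat=D fix=A main=A]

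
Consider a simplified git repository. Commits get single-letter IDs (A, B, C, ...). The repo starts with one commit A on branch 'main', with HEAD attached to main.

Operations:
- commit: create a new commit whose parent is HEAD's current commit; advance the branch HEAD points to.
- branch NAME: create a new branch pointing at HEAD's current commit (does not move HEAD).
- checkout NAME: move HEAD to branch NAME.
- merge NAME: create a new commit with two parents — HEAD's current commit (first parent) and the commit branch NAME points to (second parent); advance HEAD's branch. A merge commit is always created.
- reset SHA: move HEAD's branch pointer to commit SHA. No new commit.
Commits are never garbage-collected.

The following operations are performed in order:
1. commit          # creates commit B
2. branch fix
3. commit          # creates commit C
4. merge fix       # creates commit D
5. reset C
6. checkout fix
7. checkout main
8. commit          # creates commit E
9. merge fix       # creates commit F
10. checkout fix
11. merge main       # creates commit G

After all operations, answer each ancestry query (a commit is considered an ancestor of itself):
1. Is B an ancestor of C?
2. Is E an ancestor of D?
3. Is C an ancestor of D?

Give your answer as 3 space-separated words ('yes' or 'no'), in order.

Answer: yes no yes

Derivation:
After op 1 (commit): HEAD=main@B [main=B]
After op 2 (branch): HEAD=main@B [fix=B main=B]
After op 3 (commit): HEAD=main@C [fix=B main=C]
After op 4 (merge): HEAD=main@D [fix=B main=D]
After op 5 (reset): HEAD=main@C [fix=B main=C]
After op 6 (checkout): HEAD=fix@B [fix=B main=C]
After op 7 (checkout): HEAD=main@C [fix=B main=C]
After op 8 (commit): HEAD=main@E [fix=B main=E]
After op 9 (merge): HEAD=main@F [fix=B main=F]
After op 10 (checkout): HEAD=fix@B [fix=B main=F]
After op 11 (merge): HEAD=fix@G [fix=G main=F]
ancestors(C) = {A,B,C}; B in? yes
ancestors(D) = {A,B,C,D}; E in? no
ancestors(D) = {A,B,C,D}; C in? yes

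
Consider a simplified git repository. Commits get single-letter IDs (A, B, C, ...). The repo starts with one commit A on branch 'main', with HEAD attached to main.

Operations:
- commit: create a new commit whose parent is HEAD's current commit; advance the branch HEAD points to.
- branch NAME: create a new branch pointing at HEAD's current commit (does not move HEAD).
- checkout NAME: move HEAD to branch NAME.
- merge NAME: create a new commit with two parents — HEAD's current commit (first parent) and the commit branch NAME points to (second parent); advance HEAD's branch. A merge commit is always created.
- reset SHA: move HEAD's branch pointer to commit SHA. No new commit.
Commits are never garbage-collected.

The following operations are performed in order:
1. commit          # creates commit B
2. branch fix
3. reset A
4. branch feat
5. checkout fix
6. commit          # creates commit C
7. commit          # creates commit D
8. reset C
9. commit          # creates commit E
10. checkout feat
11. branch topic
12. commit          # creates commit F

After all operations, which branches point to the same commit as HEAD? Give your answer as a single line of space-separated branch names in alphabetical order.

Answer: feat

Derivation:
After op 1 (commit): HEAD=main@B [main=B]
After op 2 (branch): HEAD=main@B [fix=B main=B]
After op 3 (reset): HEAD=main@A [fix=B main=A]
After op 4 (branch): HEAD=main@A [feat=A fix=B main=A]
After op 5 (checkout): HEAD=fix@B [feat=A fix=B main=A]
After op 6 (commit): HEAD=fix@C [feat=A fix=C main=A]
After op 7 (commit): HEAD=fix@D [feat=A fix=D main=A]
After op 8 (reset): HEAD=fix@C [feat=A fix=C main=A]
After op 9 (commit): HEAD=fix@E [feat=A fix=E main=A]
After op 10 (checkout): HEAD=feat@A [feat=A fix=E main=A]
After op 11 (branch): HEAD=feat@A [feat=A fix=E main=A topic=A]
After op 12 (commit): HEAD=feat@F [feat=F fix=E main=A topic=A]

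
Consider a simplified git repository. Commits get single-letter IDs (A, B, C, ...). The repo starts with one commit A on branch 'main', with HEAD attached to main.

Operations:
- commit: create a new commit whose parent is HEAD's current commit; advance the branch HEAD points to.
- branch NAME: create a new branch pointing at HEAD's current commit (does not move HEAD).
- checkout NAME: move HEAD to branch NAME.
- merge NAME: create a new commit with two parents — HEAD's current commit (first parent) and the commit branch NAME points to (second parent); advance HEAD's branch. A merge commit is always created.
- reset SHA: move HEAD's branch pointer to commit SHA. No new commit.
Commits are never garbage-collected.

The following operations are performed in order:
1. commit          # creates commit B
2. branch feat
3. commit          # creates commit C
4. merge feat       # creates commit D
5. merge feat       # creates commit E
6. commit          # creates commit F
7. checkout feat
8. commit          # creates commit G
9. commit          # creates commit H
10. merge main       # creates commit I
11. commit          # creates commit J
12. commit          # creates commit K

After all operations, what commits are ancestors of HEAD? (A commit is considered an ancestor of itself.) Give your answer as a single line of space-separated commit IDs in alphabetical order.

After op 1 (commit): HEAD=main@B [main=B]
After op 2 (branch): HEAD=main@B [feat=B main=B]
After op 3 (commit): HEAD=main@C [feat=B main=C]
After op 4 (merge): HEAD=main@D [feat=B main=D]
After op 5 (merge): HEAD=main@E [feat=B main=E]
After op 6 (commit): HEAD=main@F [feat=B main=F]
After op 7 (checkout): HEAD=feat@B [feat=B main=F]
After op 8 (commit): HEAD=feat@G [feat=G main=F]
After op 9 (commit): HEAD=feat@H [feat=H main=F]
After op 10 (merge): HEAD=feat@I [feat=I main=F]
After op 11 (commit): HEAD=feat@J [feat=J main=F]
After op 12 (commit): HEAD=feat@K [feat=K main=F]

Answer: A B C D E F G H I J K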